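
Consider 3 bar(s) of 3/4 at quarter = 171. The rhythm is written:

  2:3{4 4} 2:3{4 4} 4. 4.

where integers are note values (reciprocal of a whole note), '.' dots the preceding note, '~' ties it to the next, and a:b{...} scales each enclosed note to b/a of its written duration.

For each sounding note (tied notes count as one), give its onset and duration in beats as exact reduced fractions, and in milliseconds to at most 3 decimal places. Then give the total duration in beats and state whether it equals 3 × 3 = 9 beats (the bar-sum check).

1) 0.0ms=0b +526.316ms=3/2b
2) 526.316ms=3/2b +526.316ms=3/2b
3) 1052.632ms=3b +526.316ms=3/2b
4) 1578.947ms=9/2b +526.316ms=3/2b
5) 2105.263ms=6b +526.316ms=3/2b
6) 2631.579ms=15/2b +526.316ms=3/2b
Σ=9b of 9 (171bpm 3/4) — PASS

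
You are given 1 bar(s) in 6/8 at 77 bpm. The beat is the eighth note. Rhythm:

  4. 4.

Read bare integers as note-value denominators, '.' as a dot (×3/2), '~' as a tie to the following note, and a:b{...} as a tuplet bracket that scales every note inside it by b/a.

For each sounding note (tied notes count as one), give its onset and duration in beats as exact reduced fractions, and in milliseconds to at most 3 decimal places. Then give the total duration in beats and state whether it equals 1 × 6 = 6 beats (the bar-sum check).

1) 0.0ms=0b +2337.662ms=3b
2) 2337.662ms=3b +2337.662ms=3b
Σ=6b of 6 (77bpm 6/8) — PASS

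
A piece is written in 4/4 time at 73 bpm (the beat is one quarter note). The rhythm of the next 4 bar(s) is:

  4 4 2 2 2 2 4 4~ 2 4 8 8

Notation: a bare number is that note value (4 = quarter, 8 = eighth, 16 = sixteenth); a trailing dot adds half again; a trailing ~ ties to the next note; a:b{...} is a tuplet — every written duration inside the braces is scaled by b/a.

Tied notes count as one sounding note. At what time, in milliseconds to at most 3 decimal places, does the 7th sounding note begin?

note 7 onset = 10b = 8219.178ms

1. 0.0ms @ 0 + 821.918ms (1)
2. 821.918ms @ 1 + 821.918ms (1)
3. 1643.836ms @ 2 + 1643.836ms (2)
4. 3287.671ms @ 4 + 1643.836ms (2)
5. 4931.507ms @ 6 + 1643.836ms (2)
6. 6575.342ms @ 8 + 1643.836ms (2)
7. 8219.178ms @ 10 + 821.918ms (1)
8. 9041.096ms @ 11 + 2465.753ms (3)
9. 11506.849ms @ 14 + 821.918ms (1)
10. 12328.767ms @ 15 + 410.959ms (1/2)
11. 12739.726ms @ 31/2 + 410.959ms (1/2)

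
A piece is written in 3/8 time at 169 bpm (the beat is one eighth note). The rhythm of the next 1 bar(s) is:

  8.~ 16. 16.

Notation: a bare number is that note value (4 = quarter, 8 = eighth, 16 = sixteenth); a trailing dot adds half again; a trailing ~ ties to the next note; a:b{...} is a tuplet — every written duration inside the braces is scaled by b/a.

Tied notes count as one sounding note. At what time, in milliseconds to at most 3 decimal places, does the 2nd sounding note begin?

1. 0.0ms @ 0 + 798.817ms (9/4)
2. 798.817ms @ 9/4 + 266.272ms (3/4)

note 2 onset = 9/4b = 798.817ms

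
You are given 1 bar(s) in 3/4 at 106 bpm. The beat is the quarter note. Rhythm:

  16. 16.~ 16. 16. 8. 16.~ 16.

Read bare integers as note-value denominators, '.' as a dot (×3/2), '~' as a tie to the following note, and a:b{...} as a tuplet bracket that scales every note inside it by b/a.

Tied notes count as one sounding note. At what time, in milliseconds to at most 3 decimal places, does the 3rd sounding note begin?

1. 0.0ms @ 0 + 212.264ms (3/8)
2. 212.264ms @ 3/8 + 424.528ms (3/4)
3. 636.792ms @ 9/8 + 212.264ms (3/8)
4. 849.057ms @ 3/2 + 424.528ms (3/4)
5. 1273.585ms @ 9/4 + 424.528ms (3/4)

note 3 onset = 9/8b = 636.792ms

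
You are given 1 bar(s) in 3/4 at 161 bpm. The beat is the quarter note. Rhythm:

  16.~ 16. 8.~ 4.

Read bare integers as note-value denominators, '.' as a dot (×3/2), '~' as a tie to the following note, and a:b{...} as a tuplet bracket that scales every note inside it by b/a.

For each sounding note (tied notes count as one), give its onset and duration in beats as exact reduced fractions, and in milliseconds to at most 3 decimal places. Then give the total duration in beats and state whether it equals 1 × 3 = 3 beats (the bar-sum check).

1) 0.0ms=0b +279.503ms=3/4b
2) 279.503ms=3/4b +838.509ms=9/4b
Σ=3b of 3 (161bpm 3/4) — PASS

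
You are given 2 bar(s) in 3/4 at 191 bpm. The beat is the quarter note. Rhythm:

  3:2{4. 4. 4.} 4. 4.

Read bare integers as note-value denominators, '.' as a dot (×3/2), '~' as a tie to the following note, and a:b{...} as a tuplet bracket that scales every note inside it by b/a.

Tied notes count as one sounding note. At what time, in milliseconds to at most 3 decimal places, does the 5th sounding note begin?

note 5 onset = 9/2b = 1413.613ms

1. 0.0ms @ 0 + 314.136ms (1)
2. 314.136ms @ 1 + 314.136ms (1)
3. 628.272ms @ 2 + 314.136ms (1)
4. 942.408ms @ 3 + 471.204ms (3/2)
5. 1413.613ms @ 9/2 + 471.204ms (3/2)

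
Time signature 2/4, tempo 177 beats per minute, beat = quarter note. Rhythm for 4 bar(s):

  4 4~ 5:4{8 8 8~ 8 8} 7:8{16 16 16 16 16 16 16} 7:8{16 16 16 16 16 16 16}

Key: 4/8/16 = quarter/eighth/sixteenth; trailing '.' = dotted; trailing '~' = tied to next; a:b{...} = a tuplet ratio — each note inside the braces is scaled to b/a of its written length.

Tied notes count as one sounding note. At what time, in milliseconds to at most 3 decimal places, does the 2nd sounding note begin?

1. 0.0ms @ 0 + 338.983ms (1)
2. 338.983ms @ 1 + 474.576ms (7/5)
3. 813.559ms @ 12/5 + 135.593ms (2/5)
4. 949.153ms @ 14/5 + 271.186ms (4/5)
5. 1220.339ms @ 18/5 + 135.593ms (2/5)
6. 1355.932ms @ 4 + 96.852ms (2/7)
7. 1452.785ms @ 30/7 + 96.852ms (2/7)
8. 1549.637ms @ 32/7 + 96.852ms (2/7)
9. 1646.489ms @ 34/7 + 96.852ms (2/7)
10. 1743.341ms @ 36/7 + 96.852ms (2/7)
11. 1840.194ms @ 38/7 + 96.852ms (2/7)
12. 1937.046ms @ 40/7 + 96.852ms (2/7)
13. 2033.898ms @ 6 + 96.852ms (2/7)
14. 2130.751ms @ 44/7 + 96.852ms (2/7)
15. 2227.603ms @ 46/7 + 96.852ms (2/7)
16. 2324.455ms @ 48/7 + 96.852ms (2/7)
17. 2421.308ms @ 50/7 + 96.852ms (2/7)
18. 2518.16ms @ 52/7 + 96.852ms (2/7)
19. 2615.012ms @ 54/7 + 96.852ms (2/7)

note 2 onset = 1b = 338.983ms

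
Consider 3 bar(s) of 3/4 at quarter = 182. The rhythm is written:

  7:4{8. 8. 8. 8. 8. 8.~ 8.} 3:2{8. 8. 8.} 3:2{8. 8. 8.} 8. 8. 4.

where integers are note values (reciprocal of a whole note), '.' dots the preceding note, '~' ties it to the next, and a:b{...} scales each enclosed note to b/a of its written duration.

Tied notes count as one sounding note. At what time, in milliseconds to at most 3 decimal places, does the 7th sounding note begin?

1. 0.0ms @ 0 + 141.287ms (3/7)
2. 141.287ms @ 3/7 + 141.287ms (3/7)
3. 282.575ms @ 6/7 + 141.287ms (3/7)
4. 423.862ms @ 9/7 + 141.287ms (3/7)
5. 565.149ms @ 12/7 + 141.287ms (3/7)
6. 706.436ms @ 15/7 + 282.575ms (6/7)
7. 989.011ms @ 3 + 164.835ms (1/2)
8. 1153.846ms @ 7/2 + 164.835ms (1/2)
9. 1318.681ms @ 4 + 164.835ms (1/2)
10. 1483.516ms @ 9/2 + 164.835ms (1/2)
11. 1648.352ms @ 5 + 164.835ms (1/2)
12. 1813.187ms @ 11/2 + 164.835ms (1/2)
13. 1978.022ms @ 6 + 247.253ms (3/4)
14. 2225.275ms @ 27/4 + 247.253ms (3/4)
15. 2472.527ms @ 15/2 + 494.505ms (3/2)

note 7 onset = 3b = 989.011ms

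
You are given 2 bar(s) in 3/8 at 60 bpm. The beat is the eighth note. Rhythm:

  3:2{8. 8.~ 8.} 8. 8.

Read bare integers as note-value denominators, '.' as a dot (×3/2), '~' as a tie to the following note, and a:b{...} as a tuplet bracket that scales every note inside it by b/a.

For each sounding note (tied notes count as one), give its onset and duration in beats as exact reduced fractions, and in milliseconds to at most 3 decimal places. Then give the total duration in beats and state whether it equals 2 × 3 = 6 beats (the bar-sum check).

1) 0.0ms=0b +1000.0ms=1b
2) 1000.0ms=1b +2000.0ms=2b
3) 3000.0ms=3b +1500.0ms=3/2b
4) 4500.0ms=9/2b +1500.0ms=3/2b
Σ=6b of 6 (60bpm 3/8) — PASS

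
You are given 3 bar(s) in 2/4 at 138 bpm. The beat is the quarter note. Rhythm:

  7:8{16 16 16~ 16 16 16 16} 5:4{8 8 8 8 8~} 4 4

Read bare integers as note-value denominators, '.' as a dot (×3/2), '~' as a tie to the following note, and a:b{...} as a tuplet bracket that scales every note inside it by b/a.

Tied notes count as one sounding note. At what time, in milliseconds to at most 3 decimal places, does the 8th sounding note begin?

note 8 onset = 12/5b = 1043.478ms

1. 0.0ms @ 0 + 124.224ms (2/7)
2. 124.224ms @ 2/7 + 124.224ms (2/7)
3. 248.447ms @ 4/7 + 248.447ms (4/7)
4. 496.894ms @ 8/7 + 124.224ms (2/7)
5. 621.118ms @ 10/7 + 124.224ms (2/7)
6. 745.342ms @ 12/7 + 124.224ms (2/7)
7. 869.565ms @ 2 + 173.913ms (2/5)
8. 1043.478ms @ 12/5 + 173.913ms (2/5)
9. 1217.391ms @ 14/5 + 173.913ms (2/5)
10. 1391.304ms @ 16/5 + 173.913ms (2/5)
11. 1565.217ms @ 18/5 + 608.696ms (7/5)
12. 2173.913ms @ 5 + 434.783ms (1)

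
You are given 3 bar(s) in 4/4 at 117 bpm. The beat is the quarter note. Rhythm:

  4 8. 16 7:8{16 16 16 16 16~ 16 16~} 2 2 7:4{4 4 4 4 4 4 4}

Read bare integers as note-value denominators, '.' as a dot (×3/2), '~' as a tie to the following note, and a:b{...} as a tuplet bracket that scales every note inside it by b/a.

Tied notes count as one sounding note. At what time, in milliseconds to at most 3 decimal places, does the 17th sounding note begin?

1. 0.0ms @ 0 + 512.821ms (1)
2. 512.821ms @ 1 + 384.615ms (3/4)
3. 897.436ms @ 7/4 + 128.205ms (1/4)
4. 1025.641ms @ 2 + 146.52ms (2/7)
5. 1172.161ms @ 16/7 + 146.52ms (2/7)
6. 1318.681ms @ 18/7 + 146.52ms (2/7)
7. 1465.201ms @ 20/7 + 146.52ms (2/7)
8. 1611.722ms @ 22/7 + 293.04ms (4/7)
9. 1904.762ms @ 26/7 + 1172.161ms (16/7)
10. 3076.923ms @ 6 + 1025.641ms (2)
11. 4102.564ms @ 8 + 293.04ms (4/7)
12. 4395.604ms @ 60/7 + 293.04ms (4/7)
13. 4688.645ms @ 64/7 + 293.04ms (4/7)
14. 4981.685ms @ 68/7 + 293.04ms (4/7)
15. 5274.725ms @ 72/7 + 293.04ms (4/7)
16. 5567.766ms @ 76/7 + 293.04ms (4/7)
17. 5860.806ms @ 80/7 + 293.04ms (4/7)

note 17 onset = 80/7b = 5860.806ms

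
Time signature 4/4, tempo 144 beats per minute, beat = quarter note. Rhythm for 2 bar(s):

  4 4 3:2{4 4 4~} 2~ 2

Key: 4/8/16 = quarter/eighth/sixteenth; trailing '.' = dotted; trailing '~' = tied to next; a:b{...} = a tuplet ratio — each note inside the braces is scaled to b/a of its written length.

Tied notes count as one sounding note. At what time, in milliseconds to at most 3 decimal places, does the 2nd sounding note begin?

note 2 onset = 1b = 416.667ms

1. 0.0ms @ 0 + 416.667ms (1)
2. 416.667ms @ 1 + 416.667ms (1)
3. 833.333ms @ 2 + 277.778ms (2/3)
4. 1111.111ms @ 8/3 + 277.778ms (2/3)
5. 1388.889ms @ 10/3 + 1944.444ms (14/3)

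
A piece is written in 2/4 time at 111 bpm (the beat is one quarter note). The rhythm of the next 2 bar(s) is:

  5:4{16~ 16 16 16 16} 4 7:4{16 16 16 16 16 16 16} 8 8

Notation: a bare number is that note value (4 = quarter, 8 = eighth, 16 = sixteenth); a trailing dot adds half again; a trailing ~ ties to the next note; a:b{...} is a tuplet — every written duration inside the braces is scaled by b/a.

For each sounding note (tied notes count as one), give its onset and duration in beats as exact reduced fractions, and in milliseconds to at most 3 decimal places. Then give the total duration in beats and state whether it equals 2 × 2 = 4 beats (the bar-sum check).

1) 0.0ms=0b +216.216ms=2/5b
2) 216.216ms=2/5b +108.108ms=1/5b
3) 324.324ms=3/5b +108.108ms=1/5b
4) 432.432ms=4/5b +108.108ms=1/5b
5) 540.541ms=1b +540.541ms=1b
6) 1081.081ms=2b +77.22ms=1/7b
7) 1158.301ms=15/7b +77.22ms=1/7b
8) 1235.521ms=16/7b +77.22ms=1/7b
9) 1312.741ms=17/7b +77.22ms=1/7b
10) 1389.961ms=18/7b +77.22ms=1/7b
11) 1467.181ms=19/7b +77.22ms=1/7b
12) 1544.402ms=20/7b +77.22ms=1/7b
13) 1621.622ms=3b +270.27ms=1/2b
14) 1891.892ms=7/2b +270.27ms=1/2b
Σ=4b of 4 (111bpm 2/4) — PASS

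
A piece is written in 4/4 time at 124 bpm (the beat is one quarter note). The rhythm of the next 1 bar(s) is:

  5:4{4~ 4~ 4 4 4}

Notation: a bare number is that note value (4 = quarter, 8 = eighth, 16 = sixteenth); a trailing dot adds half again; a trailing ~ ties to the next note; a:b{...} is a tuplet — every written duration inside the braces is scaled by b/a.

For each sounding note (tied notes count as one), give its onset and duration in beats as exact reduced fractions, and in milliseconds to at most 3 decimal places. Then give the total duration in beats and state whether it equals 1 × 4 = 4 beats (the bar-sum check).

1) 0.0ms=0b +1161.29ms=12/5b
2) 1161.29ms=12/5b +387.097ms=4/5b
3) 1548.387ms=16/5b +387.097ms=4/5b
Σ=4b of 4 (124bpm 4/4) — PASS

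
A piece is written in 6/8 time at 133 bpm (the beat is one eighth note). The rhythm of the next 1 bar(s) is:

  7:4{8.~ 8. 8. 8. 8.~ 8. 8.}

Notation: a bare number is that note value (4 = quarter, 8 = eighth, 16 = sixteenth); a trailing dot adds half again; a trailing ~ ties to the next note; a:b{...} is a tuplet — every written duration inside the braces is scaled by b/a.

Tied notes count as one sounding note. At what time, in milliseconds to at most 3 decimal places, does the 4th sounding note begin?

1. 0.0ms @ 0 + 773.362ms (12/7)
2. 773.362ms @ 12/7 + 386.681ms (6/7)
3. 1160.043ms @ 18/7 + 386.681ms (6/7)
4. 1546.724ms @ 24/7 + 773.362ms (12/7)
5. 2320.086ms @ 36/7 + 386.681ms (6/7)

note 4 onset = 24/7b = 1546.724ms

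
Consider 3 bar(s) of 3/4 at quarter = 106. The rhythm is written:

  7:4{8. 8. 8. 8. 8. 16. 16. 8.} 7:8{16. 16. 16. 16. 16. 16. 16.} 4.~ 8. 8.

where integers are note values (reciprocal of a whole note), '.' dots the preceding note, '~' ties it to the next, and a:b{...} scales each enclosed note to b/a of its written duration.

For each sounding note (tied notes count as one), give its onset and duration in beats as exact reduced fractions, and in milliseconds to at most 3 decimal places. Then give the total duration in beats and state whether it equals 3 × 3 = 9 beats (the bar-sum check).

1) 0.0ms=0b +242.588ms=3/7b
2) 242.588ms=3/7b +242.588ms=3/7b
3) 485.175ms=6/7b +242.588ms=3/7b
4) 727.763ms=9/7b +242.588ms=3/7b
5) 970.35ms=12/7b +242.588ms=3/7b
6) 1212.938ms=15/7b +121.294ms=3/14b
7) 1334.232ms=33/14b +121.294ms=3/14b
8) 1455.526ms=18/7b +242.588ms=3/7b
9) 1698.113ms=3b +242.588ms=3/7b
10) 1940.701ms=24/7b +242.588ms=3/7b
11) 2183.288ms=27/7b +242.588ms=3/7b
12) 2425.876ms=30/7b +242.588ms=3/7b
13) 2668.464ms=33/7b +242.588ms=3/7b
14) 2911.051ms=36/7b +242.588ms=3/7b
15) 3153.639ms=39/7b +242.588ms=3/7b
16) 3396.226ms=6b +1273.585ms=9/4b
17) 4669.811ms=33/4b +424.528ms=3/4b
Σ=9b of 9 (106bpm 3/4) — PASS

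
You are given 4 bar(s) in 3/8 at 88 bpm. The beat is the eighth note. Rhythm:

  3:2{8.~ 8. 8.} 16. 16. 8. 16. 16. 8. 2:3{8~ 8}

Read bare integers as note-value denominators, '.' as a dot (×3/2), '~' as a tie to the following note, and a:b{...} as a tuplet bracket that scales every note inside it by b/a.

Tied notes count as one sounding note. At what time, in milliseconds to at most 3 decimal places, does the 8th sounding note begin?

note 8 onset = 15/2b = 5113.636ms

1. 0.0ms @ 0 + 1363.636ms (2)
2. 1363.636ms @ 2 + 681.818ms (1)
3. 2045.455ms @ 3 + 511.364ms (3/4)
4. 2556.818ms @ 15/4 + 511.364ms (3/4)
5. 3068.182ms @ 9/2 + 1022.727ms (3/2)
6. 4090.909ms @ 6 + 511.364ms (3/4)
7. 4602.273ms @ 27/4 + 511.364ms (3/4)
8. 5113.636ms @ 15/2 + 1022.727ms (3/2)
9. 6136.364ms @ 9 + 2045.455ms (3)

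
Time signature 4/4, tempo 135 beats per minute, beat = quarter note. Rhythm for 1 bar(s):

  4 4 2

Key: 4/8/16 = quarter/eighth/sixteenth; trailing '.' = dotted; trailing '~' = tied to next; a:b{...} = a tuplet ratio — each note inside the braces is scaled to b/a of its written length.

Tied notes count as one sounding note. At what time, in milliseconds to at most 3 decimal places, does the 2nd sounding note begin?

note 2 onset = 1b = 444.444ms

1. 0.0ms @ 0 + 444.444ms (1)
2. 444.444ms @ 1 + 444.444ms (1)
3. 888.889ms @ 2 + 888.889ms (2)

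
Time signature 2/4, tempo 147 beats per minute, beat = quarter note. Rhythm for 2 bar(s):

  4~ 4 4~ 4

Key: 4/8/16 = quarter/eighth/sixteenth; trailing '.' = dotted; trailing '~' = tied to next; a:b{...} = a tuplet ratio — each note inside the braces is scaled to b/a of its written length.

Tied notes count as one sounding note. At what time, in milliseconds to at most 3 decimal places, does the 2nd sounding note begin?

1. 0.0ms @ 0 + 816.327ms (2)
2. 816.327ms @ 2 + 816.327ms (2)

note 2 onset = 2b = 816.327ms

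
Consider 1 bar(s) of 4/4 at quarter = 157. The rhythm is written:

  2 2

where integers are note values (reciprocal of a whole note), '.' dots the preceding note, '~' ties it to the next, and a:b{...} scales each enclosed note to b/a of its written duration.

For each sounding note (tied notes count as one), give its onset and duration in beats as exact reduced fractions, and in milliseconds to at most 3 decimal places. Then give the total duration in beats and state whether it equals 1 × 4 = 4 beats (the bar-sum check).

1) 0.0ms=0b +764.331ms=2b
2) 764.331ms=2b +764.331ms=2b
Σ=4b of 4 (157bpm 4/4) — PASS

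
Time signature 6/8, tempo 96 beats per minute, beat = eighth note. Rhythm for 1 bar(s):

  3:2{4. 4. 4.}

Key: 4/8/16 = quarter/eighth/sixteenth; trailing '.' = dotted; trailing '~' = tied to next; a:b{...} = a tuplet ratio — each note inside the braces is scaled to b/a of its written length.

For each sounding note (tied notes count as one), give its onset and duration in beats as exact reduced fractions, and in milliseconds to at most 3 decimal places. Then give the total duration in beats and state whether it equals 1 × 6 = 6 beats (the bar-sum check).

1) 0.0ms=0b +1250.0ms=2b
2) 1250.0ms=2b +1250.0ms=2b
3) 2500.0ms=4b +1250.0ms=2b
Σ=6b of 6 (96bpm 6/8) — PASS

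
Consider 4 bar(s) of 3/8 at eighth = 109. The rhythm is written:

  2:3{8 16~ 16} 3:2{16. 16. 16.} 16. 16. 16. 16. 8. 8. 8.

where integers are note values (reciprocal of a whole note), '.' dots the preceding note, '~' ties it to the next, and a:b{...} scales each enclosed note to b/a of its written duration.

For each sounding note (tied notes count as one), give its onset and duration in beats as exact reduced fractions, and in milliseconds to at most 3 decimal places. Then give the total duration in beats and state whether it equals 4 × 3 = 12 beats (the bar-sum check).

1) 0.0ms=0b +825.688ms=3/2b
2) 825.688ms=3/2b +825.688ms=3/2b
3) 1651.376ms=3b +275.229ms=1/2b
4) 1926.606ms=7/2b +275.229ms=1/2b
5) 2201.835ms=4b +275.229ms=1/2b
6) 2477.064ms=9/2b +412.844ms=3/4b
7) 2889.908ms=21/4b +412.844ms=3/4b
8) 3302.752ms=6b +412.844ms=3/4b
9) 3715.596ms=27/4b +412.844ms=3/4b
10) 4128.44ms=15/2b +825.688ms=3/2b
11) 4954.128ms=9b +825.688ms=3/2b
12) 5779.817ms=21/2b +825.688ms=3/2b
Σ=12b of 12 (109bpm 3/8) — PASS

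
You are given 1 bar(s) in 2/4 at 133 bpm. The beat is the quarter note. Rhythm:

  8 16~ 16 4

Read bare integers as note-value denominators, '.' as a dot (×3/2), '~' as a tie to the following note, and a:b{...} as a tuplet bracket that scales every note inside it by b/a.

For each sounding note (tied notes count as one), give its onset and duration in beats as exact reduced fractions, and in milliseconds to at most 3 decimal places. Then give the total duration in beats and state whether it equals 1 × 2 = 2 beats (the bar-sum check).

1) 0.0ms=0b +225.564ms=1/2b
2) 225.564ms=1/2b +225.564ms=1/2b
3) 451.128ms=1b +451.128ms=1b
Σ=2b of 2 (133bpm 2/4) — PASS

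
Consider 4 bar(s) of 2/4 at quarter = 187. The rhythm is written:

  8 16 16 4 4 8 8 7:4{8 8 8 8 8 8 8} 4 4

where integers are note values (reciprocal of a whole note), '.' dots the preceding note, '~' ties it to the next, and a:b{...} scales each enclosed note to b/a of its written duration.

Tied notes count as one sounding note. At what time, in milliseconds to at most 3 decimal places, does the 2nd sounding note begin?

note 2 onset = 1/2b = 160.428ms

1. 0.0ms @ 0 + 160.428ms (1/2)
2. 160.428ms @ 1/2 + 80.214ms (1/4)
3. 240.642ms @ 3/4 + 80.214ms (1/4)
4. 320.856ms @ 1 + 320.856ms (1)
5. 641.711ms @ 2 + 320.856ms (1)
6. 962.567ms @ 3 + 160.428ms (1/2)
7. 1122.995ms @ 7/2 + 160.428ms (1/2)
8. 1283.422ms @ 4 + 91.673ms (2/7)
9. 1375.095ms @ 30/7 + 91.673ms (2/7)
10. 1466.769ms @ 32/7 + 91.673ms (2/7)
11. 1558.442ms @ 34/7 + 91.673ms (2/7)
12. 1650.115ms @ 36/7 + 91.673ms (2/7)
13. 1741.788ms @ 38/7 + 91.673ms (2/7)
14. 1833.461ms @ 40/7 + 91.673ms (2/7)
15. 1925.134ms @ 6 + 320.856ms (1)
16. 2245.989ms @ 7 + 320.856ms (1)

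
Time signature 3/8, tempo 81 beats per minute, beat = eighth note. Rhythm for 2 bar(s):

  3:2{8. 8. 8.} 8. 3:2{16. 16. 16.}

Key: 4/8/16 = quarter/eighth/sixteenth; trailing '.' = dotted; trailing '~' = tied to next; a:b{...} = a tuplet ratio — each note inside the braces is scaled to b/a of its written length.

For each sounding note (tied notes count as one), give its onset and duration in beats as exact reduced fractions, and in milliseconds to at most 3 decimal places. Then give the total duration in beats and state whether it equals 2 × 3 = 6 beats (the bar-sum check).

1) 0.0ms=0b +740.741ms=1b
2) 740.741ms=1b +740.741ms=1b
3) 1481.481ms=2b +740.741ms=1b
4) 2222.222ms=3b +1111.111ms=3/2b
5) 3333.333ms=9/2b +370.37ms=1/2b
6) 3703.704ms=5b +370.37ms=1/2b
7) 4074.074ms=11/2b +370.37ms=1/2b
Σ=6b of 6 (81bpm 3/8) — PASS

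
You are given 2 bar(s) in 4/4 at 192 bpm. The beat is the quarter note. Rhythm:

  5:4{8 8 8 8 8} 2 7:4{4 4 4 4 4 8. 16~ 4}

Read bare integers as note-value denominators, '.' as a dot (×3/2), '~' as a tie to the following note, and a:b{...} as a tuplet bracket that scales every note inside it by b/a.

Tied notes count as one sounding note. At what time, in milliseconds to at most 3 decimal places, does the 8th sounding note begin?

note 8 onset = 32/7b = 1428.571ms

1. 0.0ms @ 0 + 125.0ms (2/5)
2. 125.0ms @ 2/5 + 125.0ms (2/5)
3. 250.0ms @ 4/5 + 125.0ms (2/5)
4. 375.0ms @ 6/5 + 125.0ms (2/5)
5. 500.0ms @ 8/5 + 125.0ms (2/5)
6. 625.0ms @ 2 + 625.0ms (2)
7. 1250.0ms @ 4 + 178.571ms (4/7)
8. 1428.571ms @ 32/7 + 178.571ms (4/7)
9. 1607.143ms @ 36/7 + 178.571ms (4/7)
10. 1785.714ms @ 40/7 + 178.571ms (4/7)
11. 1964.286ms @ 44/7 + 178.571ms (4/7)
12. 2142.857ms @ 48/7 + 133.929ms (3/7)
13. 2276.786ms @ 51/7 + 223.214ms (5/7)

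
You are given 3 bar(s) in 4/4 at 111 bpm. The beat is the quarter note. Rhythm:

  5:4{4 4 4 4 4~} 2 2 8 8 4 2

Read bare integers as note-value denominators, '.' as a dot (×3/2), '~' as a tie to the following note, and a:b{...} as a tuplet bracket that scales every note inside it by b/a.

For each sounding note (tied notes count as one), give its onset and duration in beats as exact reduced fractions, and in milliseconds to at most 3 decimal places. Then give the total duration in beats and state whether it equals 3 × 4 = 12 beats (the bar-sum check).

1) 0.0ms=0b +432.432ms=4/5b
2) 432.432ms=4/5b +432.432ms=4/5b
3) 864.865ms=8/5b +432.432ms=4/5b
4) 1297.297ms=12/5b +432.432ms=4/5b
5) 1729.73ms=16/5b +1513.514ms=14/5b
6) 3243.243ms=6b +1081.081ms=2b
7) 4324.324ms=8b +270.27ms=1/2b
8) 4594.595ms=17/2b +270.27ms=1/2b
9) 4864.865ms=9b +540.541ms=1b
10) 5405.405ms=10b +1081.081ms=2b
Σ=12b of 12 (111bpm 4/4) — PASS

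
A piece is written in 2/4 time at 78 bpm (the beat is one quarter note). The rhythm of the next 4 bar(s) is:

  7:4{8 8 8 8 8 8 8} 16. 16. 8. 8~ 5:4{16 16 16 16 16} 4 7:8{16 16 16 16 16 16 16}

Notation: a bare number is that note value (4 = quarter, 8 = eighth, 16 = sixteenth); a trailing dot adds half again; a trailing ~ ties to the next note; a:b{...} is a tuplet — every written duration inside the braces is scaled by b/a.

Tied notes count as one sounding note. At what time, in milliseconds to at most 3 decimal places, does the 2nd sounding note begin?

1. 0.0ms @ 0 + 219.78ms (2/7)
2. 219.78ms @ 2/7 + 219.78ms (2/7)
3. 439.56ms @ 4/7 + 219.78ms (2/7)
4. 659.341ms @ 6/7 + 219.78ms (2/7)
5. 879.121ms @ 8/7 + 219.78ms (2/7)
6. 1098.901ms @ 10/7 + 219.78ms (2/7)
7. 1318.681ms @ 12/7 + 219.78ms (2/7)
8. 1538.462ms @ 2 + 288.462ms (3/8)
9. 1826.923ms @ 19/8 + 288.462ms (3/8)
10. 2115.385ms @ 11/4 + 576.923ms (3/4)
11. 2692.308ms @ 7/2 + 538.462ms (7/10)
12. 3230.769ms @ 21/5 + 153.846ms (1/5)
13. 3384.615ms @ 22/5 + 153.846ms (1/5)
14. 3538.462ms @ 23/5 + 153.846ms (1/5)
15. 3692.308ms @ 24/5 + 153.846ms (1/5)
16. 3846.154ms @ 5 + 769.231ms (1)
17. 4615.385ms @ 6 + 219.78ms (2/7)
18. 4835.165ms @ 44/7 + 219.78ms (2/7)
19. 5054.945ms @ 46/7 + 219.78ms (2/7)
20. 5274.725ms @ 48/7 + 219.78ms (2/7)
21. 5494.505ms @ 50/7 + 219.78ms (2/7)
22. 5714.286ms @ 52/7 + 219.78ms (2/7)
23. 5934.066ms @ 54/7 + 219.78ms (2/7)

note 2 onset = 2/7b = 219.78ms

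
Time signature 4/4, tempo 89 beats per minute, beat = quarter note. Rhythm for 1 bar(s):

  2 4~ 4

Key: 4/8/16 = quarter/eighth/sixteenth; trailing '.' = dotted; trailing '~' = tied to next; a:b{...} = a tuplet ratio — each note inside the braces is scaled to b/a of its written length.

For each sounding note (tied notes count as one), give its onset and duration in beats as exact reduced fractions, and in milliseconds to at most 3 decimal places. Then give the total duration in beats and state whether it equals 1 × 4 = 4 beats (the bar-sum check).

1) 0.0ms=0b +1348.315ms=2b
2) 1348.315ms=2b +1348.315ms=2b
Σ=4b of 4 (89bpm 4/4) — PASS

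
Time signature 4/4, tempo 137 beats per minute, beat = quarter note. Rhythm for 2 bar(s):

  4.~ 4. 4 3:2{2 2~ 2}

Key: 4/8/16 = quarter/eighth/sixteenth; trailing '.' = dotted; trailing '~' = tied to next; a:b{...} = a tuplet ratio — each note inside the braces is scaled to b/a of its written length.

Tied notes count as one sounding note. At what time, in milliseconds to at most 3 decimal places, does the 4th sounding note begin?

note 4 onset = 16/3b = 2335.766ms

1. 0.0ms @ 0 + 1313.869ms (3)
2. 1313.869ms @ 3 + 437.956ms (1)
3. 1751.825ms @ 4 + 583.942ms (4/3)
4. 2335.766ms @ 16/3 + 1167.883ms (8/3)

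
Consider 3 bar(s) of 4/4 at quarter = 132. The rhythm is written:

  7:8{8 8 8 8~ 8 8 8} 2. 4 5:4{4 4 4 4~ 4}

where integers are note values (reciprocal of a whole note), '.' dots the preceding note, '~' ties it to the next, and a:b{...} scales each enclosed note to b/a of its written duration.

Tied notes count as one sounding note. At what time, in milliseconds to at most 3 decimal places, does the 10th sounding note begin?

note 10 onset = 44/5b = 4000.0ms

1. 0.0ms @ 0 + 259.74ms (4/7)
2. 259.74ms @ 4/7 + 259.74ms (4/7)
3. 519.481ms @ 8/7 + 259.74ms (4/7)
4. 779.221ms @ 12/7 + 519.481ms (8/7)
5. 1298.701ms @ 20/7 + 259.74ms (4/7)
6. 1558.442ms @ 24/7 + 259.74ms (4/7)
7. 1818.182ms @ 4 + 1363.636ms (3)
8. 3181.818ms @ 7 + 454.545ms (1)
9. 3636.364ms @ 8 + 363.636ms (4/5)
10. 4000.0ms @ 44/5 + 363.636ms (4/5)
11. 4363.636ms @ 48/5 + 363.636ms (4/5)
12. 4727.273ms @ 52/5 + 727.273ms (8/5)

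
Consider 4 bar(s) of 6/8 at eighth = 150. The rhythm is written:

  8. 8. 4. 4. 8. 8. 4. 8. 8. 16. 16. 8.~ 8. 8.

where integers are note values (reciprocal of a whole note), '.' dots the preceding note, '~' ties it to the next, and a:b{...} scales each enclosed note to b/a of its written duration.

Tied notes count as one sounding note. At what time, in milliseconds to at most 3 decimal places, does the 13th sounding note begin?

note 13 onset = 45/2b = 9000.0ms

1. 0.0ms @ 0 + 600.0ms (3/2)
2. 600.0ms @ 3/2 + 600.0ms (3/2)
3. 1200.0ms @ 3 + 1200.0ms (3)
4. 2400.0ms @ 6 + 1200.0ms (3)
5. 3600.0ms @ 9 + 600.0ms (3/2)
6. 4200.0ms @ 21/2 + 600.0ms (3/2)
7. 4800.0ms @ 12 + 1200.0ms (3)
8. 6000.0ms @ 15 + 600.0ms (3/2)
9. 6600.0ms @ 33/2 + 600.0ms (3/2)
10. 7200.0ms @ 18 + 300.0ms (3/4)
11. 7500.0ms @ 75/4 + 300.0ms (3/4)
12. 7800.0ms @ 39/2 + 1200.0ms (3)
13. 9000.0ms @ 45/2 + 600.0ms (3/2)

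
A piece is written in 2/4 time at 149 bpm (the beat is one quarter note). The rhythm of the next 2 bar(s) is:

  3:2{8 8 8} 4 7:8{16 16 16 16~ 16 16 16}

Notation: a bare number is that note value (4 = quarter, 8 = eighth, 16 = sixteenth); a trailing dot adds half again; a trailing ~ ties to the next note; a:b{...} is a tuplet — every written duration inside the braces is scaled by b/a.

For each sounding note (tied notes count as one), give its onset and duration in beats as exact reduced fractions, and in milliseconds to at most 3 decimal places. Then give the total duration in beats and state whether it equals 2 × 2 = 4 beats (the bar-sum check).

1) 0.0ms=0b +134.228ms=1/3b
2) 134.228ms=1/3b +134.228ms=1/3b
3) 268.456ms=2/3b +134.228ms=1/3b
4) 402.685ms=1b +402.685ms=1b
5) 805.369ms=2b +115.053ms=2/7b
6) 920.422ms=16/7b +115.053ms=2/7b
7) 1035.475ms=18/7b +115.053ms=2/7b
8) 1150.527ms=20/7b +230.105ms=4/7b
9) 1380.633ms=24/7b +115.053ms=2/7b
10) 1495.686ms=26/7b +115.053ms=2/7b
Σ=4b of 4 (149bpm 2/4) — PASS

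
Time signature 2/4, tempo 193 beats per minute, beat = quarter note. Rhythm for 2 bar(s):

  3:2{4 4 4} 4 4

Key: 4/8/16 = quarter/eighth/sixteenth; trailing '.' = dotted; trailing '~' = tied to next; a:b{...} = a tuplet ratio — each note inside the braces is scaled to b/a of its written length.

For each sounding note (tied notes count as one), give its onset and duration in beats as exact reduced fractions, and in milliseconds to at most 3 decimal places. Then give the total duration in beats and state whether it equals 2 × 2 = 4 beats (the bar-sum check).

1) 0.0ms=0b +207.254ms=2/3b
2) 207.254ms=2/3b +207.254ms=2/3b
3) 414.508ms=4/3b +207.254ms=2/3b
4) 621.762ms=2b +310.881ms=1b
5) 932.642ms=3b +310.881ms=1b
Σ=4b of 4 (193bpm 2/4) — PASS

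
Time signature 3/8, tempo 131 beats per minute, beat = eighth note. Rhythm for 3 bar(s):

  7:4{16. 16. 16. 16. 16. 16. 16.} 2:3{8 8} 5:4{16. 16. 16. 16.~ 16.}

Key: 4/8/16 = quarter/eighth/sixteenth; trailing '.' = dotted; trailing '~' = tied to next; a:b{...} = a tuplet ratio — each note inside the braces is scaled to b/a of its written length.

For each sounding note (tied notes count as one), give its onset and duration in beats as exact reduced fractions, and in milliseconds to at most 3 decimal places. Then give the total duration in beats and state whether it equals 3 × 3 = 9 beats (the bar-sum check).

1) 0.0ms=0b +196.292ms=3/7b
2) 196.292ms=3/7b +196.292ms=3/7b
3) 392.585ms=6/7b +196.292ms=3/7b
4) 588.877ms=9/7b +196.292ms=3/7b
5) 785.169ms=12/7b +196.292ms=3/7b
6) 981.461ms=15/7b +196.292ms=3/7b
7) 1177.754ms=18/7b +196.292ms=3/7b
8) 1374.046ms=3b +687.023ms=3/2b
9) 2061.069ms=9/2b +687.023ms=3/2b
10) 2748.092ms=6b +274.809ms=3/5b
11) 3022.901ms=33/5b +274.809ms=3/5b
12) 3297.71ms=36/5b +274.809ms=3/5b
13) 3572.519ms=39/5b +549.618ms=6/5b
Σ=9b of 9 (131bpm 3/8) — PASS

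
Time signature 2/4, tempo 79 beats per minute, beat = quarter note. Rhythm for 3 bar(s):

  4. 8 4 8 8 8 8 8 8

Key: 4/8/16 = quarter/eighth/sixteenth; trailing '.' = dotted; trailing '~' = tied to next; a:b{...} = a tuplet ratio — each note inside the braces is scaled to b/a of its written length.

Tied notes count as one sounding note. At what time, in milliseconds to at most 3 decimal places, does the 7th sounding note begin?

1. 0.0ms @ 0 + 1139.241ms (3/2)
2. 1139.241ms @ 3/2 + 379.747ms (1/2)
3. 1518.987ms @ 2 + 759.494ms (1)
4. 2278.481ms @ 3 + 379.747ms (1/2)
5. 2658.228ms @ 7/2 + 379.747ms (1/2)
6. 3037.975ms @ 4 + 379.747ms (1/2)
7. 3417.722ms @ 9/2 + 379.747ms (1/2)
8. 3797.468ms @ 5 + 379.747ms (1/2)
9. 4177.215ms @ 11/2 + 379.747ms (1/2)

note 7 onset = 9/2b = 3417.722ms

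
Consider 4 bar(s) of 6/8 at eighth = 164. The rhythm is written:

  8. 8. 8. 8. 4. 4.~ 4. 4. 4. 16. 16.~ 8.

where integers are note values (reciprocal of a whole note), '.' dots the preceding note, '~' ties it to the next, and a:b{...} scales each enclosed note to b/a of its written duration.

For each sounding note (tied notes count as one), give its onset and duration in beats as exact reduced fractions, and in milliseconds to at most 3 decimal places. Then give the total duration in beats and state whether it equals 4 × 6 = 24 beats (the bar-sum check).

1) 0.0ms=0b +548.78ms=3/2b
2) 548.78ms=3/2b +548.78ms=3/2b
3) 1097.561ms=3b +548.78ms=3/2b
4) 1646.341ms=9/2b +548.78ms=3/2b
5) 2195.122ms=6b +1097.561ms=3b
6) 3292.683ms=9b +2195.122ms=6b
7) 5487.805ms=15b +1097.561ms=3b
8) 6585.366ms=18b +1097.561ms=3b
9) 7682.927ms=21b +274.39ms=3/4b
10) 7957.317ms=87/4b +823.171ms=9/4b
Σ=24b of 24 (164bpm 6/8) — PASS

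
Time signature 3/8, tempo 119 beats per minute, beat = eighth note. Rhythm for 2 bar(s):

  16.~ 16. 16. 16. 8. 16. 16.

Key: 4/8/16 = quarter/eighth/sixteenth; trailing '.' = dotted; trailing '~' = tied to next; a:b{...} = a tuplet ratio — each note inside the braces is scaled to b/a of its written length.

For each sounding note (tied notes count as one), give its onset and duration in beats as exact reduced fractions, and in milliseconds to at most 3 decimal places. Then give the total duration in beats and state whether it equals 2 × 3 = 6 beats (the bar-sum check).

1) 0.0ms=0b +756.303ms=3/2b
2) 756.303ms=3/2b +378.151ms=3/4b
3) 1134.454ms=9/4b +378.151ms=3/4b
4) 1512.605ms=3b +756.303ms=3/2b
5) 2268.908ms=9/2b +378.151ms=3/4b
6) 2647.059ms=21/4b +378.151ms=3/4b
Σ=6b of 6 (119bpm 3/8) — PASS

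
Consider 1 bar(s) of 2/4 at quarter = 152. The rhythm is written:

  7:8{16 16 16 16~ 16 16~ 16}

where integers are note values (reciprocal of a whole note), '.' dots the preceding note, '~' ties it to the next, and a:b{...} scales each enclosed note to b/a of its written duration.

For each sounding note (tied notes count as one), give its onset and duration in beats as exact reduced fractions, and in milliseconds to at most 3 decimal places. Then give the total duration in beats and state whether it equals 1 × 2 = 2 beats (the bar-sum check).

1) 0.0ms=0b +112.782ms=2/7b
2) 112.782ms=2/7b +112.782ms=2/7b
3) 225.564ms=4/7b +112.782ms=2/7b
4) 338.346ms=6/7b +225.564ms=4/7b
5) 563.91ms=10/7b +225.564ms=4/7b
Σ=2b of 2 (152bpm 2/4) — PASS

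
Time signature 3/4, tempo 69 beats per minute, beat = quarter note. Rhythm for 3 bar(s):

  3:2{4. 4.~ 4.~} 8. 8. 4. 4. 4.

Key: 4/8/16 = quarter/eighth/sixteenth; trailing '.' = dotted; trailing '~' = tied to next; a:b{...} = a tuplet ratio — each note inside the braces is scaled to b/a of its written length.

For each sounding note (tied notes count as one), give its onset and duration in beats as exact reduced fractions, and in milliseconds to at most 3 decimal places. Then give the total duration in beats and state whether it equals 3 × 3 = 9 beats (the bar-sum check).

1) 0.0ms=0b +869.565ms=1b
2) 869.565ms=1b +2391.304ms=11/4b
3) 3260.87ms=15/4b +652.174ms=3/4b
4) 3913.043ms=9/2b +1304.348ms=3/2b
5) 5217.391ms=6b +1304.348ms=3/2b
6) 6521.739ms=15/2b +1304.348ms=3/2b
Σ=9b of 9 (69bpm 3/4) — PASS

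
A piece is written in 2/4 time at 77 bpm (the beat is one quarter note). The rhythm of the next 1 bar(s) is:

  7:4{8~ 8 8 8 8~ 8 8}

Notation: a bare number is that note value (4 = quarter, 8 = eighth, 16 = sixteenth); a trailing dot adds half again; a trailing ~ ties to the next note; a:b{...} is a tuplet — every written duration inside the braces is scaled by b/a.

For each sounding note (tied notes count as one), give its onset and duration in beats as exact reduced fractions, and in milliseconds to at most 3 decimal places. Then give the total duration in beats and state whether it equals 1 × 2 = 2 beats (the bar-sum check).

1) 0.0ms=0b +445.269ms=4/7b
2) 445.269ms=4/7b +222.635ms=2/7b
3) 667.904ms=6/7b +222.635ms=2/7b
4) 890.538ms=8/7b +445.269ms=4/7b
5) 1335.807ms=12/7b +222.635ms=2/7b
Σ=2b of 2 (77bpm 2/4) — PASS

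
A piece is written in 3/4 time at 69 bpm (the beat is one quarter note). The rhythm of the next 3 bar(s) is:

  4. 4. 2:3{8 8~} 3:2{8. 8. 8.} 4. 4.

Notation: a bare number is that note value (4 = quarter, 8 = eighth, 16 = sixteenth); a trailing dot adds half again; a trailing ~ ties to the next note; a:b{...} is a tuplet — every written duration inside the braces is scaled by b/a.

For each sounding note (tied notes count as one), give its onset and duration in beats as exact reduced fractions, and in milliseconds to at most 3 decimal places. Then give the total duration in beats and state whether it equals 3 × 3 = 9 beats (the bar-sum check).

1) 0.0ms=0b +1304.348ms=3/2b
2) 1304.348ms=3/2b +1304.348ms=3/2b
3) 2608.696ms=3b +652.174ms=3/4b
4) 3260.87ms=15/4b +1086.957ms=5/4b
5) 4347.826ms=5b +434.783ms=1/2b
6) 4782.609ms=11/2b +434.783ms=1/2b
7) 5217.391ms=6b +1304.348ms=3/2b
8) 6521.739ms=15/2b +1304.348ms=3/2b
Σ=9b of 9 (69bpm 3/4) — PASS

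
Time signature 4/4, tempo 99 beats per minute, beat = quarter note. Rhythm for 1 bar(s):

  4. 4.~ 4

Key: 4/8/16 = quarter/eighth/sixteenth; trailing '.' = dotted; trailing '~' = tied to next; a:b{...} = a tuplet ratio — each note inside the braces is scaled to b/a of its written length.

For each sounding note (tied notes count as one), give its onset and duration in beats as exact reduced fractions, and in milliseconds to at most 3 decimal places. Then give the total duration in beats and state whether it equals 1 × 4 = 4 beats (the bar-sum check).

1) 0.0ms=0b +909.091ms=3/2b
2) 909.091ms=3/2b +1515.152ms=5/2b
Σ=4b of 4 (99bpm 4/4) — PASS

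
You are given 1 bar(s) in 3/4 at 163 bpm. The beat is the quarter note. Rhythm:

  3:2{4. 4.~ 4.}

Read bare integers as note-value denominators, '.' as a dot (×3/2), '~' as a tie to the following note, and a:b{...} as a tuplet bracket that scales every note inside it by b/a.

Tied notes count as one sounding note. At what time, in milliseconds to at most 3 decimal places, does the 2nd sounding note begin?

note 2 onset = 1b = 368.098ms

1. 0.0ms @ 0 + 368.098ms (1)
2. 368.098ms @ 1 + 736.196ms (2)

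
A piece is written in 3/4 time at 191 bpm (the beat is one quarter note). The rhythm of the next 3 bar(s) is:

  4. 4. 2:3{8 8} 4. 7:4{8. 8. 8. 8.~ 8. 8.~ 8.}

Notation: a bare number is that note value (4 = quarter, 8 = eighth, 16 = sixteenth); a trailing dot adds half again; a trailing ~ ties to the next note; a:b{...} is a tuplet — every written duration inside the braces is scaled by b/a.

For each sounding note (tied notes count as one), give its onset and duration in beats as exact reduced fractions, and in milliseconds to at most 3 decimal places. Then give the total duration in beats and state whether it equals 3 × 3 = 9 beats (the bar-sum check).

1) 0.0ms=0b +471.204ms=3/2b
2) 471.204ms=3/2b +471.204ms=3/2b
3) 942.408ms=3b +235.602ms=3/4b
4) 1178.01ms=15/4b +235.602ms=3/4b
5) 1413.613ms=9/2b +471.204ms=3/2b
6) 1884.817ms=6b +134.63ms=3/7b
7) 2019.447ms=45/7b +134.63ms=3/7b
8) 2154.076ms=48/7b +134.63ms=3/7b
9) 2288.706ms=51/7b +269.26ms=6/7b
10) 2557.966ms=57/7b +269.26ms=6/7b
Σ=9b of 9 (191bpm 3/4) — PASS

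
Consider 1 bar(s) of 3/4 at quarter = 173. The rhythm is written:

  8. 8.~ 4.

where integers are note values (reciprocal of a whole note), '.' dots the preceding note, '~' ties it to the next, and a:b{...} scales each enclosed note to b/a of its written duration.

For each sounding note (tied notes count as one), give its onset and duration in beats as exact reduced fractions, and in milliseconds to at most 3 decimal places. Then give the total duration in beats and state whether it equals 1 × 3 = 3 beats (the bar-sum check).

1) 0.0ms=0b +260.116ms=3/4b
2) 260.116ms=3/4b +780.347ms=9/4b
Σ=3b of 3 (173bpm 3/4) — PASS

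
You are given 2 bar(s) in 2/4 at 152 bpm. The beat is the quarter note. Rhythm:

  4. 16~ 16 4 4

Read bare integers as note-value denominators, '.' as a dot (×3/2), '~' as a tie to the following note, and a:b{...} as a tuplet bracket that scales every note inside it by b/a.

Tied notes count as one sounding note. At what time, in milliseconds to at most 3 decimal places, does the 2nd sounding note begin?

note 2 onset = 3/2b = 592.105ms

1. 0.0ms @ 0 + 592.105ms (3/2)
2. 592.105ms @ 3/2 + 197.368ms (1/2)
3. 789.474ms @ 2 + 394.737ms (1)
4. 1184.211ms @ 3 + 394.737ms (1)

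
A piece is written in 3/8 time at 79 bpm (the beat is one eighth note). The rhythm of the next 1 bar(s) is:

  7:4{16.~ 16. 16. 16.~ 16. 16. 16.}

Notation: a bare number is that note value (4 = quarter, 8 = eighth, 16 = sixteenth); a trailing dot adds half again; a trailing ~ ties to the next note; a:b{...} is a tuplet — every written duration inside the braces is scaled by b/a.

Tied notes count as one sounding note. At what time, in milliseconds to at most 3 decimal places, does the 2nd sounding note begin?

note 2 onset = 6/7b = 650.995ms

1. 0.0ms @ 0 + 650.995ms (6/7)
2. 650.995ms @ 6/7 + 325.497ms (3/7)
3. 976.492ms @ 9/7 + 650.995ms (6/7)
4. 1627.486ms @ 15/7 + 325.497ms (3/7)
5. 1952.984ms @ 18/7 + 325.497ms (3/7)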